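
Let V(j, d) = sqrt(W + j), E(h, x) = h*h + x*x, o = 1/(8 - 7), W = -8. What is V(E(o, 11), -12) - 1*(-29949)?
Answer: 29949 + sqrt(114) ≈ 29960.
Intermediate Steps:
o = 1 (o = 1/1 = 1)
E(h, x) = h**2 + x**2
V(j, d) = sqrt(-8 + j)
V(E(o, 11), -12) - 1*(-29949) = sqrt(-8 + (1**2 + 11**2)) - 1*(-29949) = sqrt(-8 + (1 + 121)) + 29949 = sqrt(-8 + 122) + 29949 = sqrt(114) + 29949 = 29949 + sqrt(114)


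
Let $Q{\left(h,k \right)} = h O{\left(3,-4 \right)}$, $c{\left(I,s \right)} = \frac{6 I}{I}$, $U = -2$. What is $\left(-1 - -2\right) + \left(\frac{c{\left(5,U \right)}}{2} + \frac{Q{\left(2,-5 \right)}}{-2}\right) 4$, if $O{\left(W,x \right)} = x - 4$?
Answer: $45$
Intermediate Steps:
$O{\left(W,x \right)} = -4 + x$
$c{\left(I,s \right)} = 6$
$Q{\left(h,k \right)} = - 8 h$ ($Q{\left(h,k \right)} = h \left(-4 - 4\right) = h \left(-8\right) = - 8 h$)
$\left(-1 - -2\right) + \left(\frac{c{\left(5,U \right)}}{2} + \frac{Q{\left(2,-5 \right)}}{-2}\right) 4 = \left(-1 - -2\right) + \left(\frac{6}{2} + \frac{\left(-8\right) 2}{-2}\right) 4 = \left(-1 + 2\right) + \left(6 \cdot \frac{1}{2} - -8\right) 4 = 1 + \left(3 + 8\right) 4 = 1 + 11 \cdot 4 = 1 + 44 = 45$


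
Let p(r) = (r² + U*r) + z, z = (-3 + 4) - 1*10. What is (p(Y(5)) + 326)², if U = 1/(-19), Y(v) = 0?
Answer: 100489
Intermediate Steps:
z = -9 (z = 1 - 10 = -9)
U = -1/19 ≈ -0.052632
p(r) = -9 + r² - r/19 (p(r) = (r² - r/19) - 9 = -9 + r² - r/19)
(p(Y(5)) + 326)² = ((-9 + 0² - 1/19*0) + 326)² = ((-9 + 0 + 0) + 326)² = (-9 + 326)² = 317² = 100489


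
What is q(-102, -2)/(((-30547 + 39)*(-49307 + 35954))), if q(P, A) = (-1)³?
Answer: -1/407373324 ≈ -2.4548e-9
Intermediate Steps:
q(P, A) = -1
q(-102, -2)/(((-30547 + 39)*(-49307 + 35954))) = -1/((-30547 + 39)*(-49307 + 35954)) = -1/((-30508*(-13353))) = -1/407373324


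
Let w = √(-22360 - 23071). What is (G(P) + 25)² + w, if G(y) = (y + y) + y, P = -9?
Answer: 4 + I*√45431 ≈ 4.0 + 213.15*I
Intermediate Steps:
w = I*√45431 (w = √(-45431) = I*√45431 ≈ 213.15*I)
G(y) = 3*y (G(y) = 2*y + y = 3*y)
(G(P) + 25)² + w = (3*(-9) + 25)² + I*√45431 = (-27 + 25)² + I*√45431 = (-2)² + I*√45431 = 4 + I*√45431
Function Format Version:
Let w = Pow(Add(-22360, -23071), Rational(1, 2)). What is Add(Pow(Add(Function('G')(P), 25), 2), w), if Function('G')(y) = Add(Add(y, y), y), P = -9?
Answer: Add(4, Mul(I, Pow(45431, Rational(1, 2)))) ≈ Add(4.0000, Mul(213.15, I))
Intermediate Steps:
w = Mul(I, Pow(45431, Rational(1, 2))) (w = Pow(-45431, Rational(1, 2)) = Mul(I, Pow(45431, Rational(1, 2))) ≈ Mul(213.15, I))
Function('G')(y) = Mul(3, y) (Function('G')(y) = Add(Mul(2, y), y) = Mul(3, y))
Add(Pow(Add(Function('G')(P), 25), 2), w) = Add(Pow(Add(Mul(3, -9), 25), 2), Mul(I, Pow(45431, Rational(1, 2)))) = Add(Pow(Add(-27, 25), 2), Mul(I, Pow(45431, Rational(1, 2)))) = Add(Pow(-2, 2), Mul(I, Pow(45431, Rational(1, 2)))) = Add(4, Mul(I, Pow(45431, Rational(1, 2))))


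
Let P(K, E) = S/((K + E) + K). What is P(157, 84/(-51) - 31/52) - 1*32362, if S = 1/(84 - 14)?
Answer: -312155922868/9645755 ≈ -32362.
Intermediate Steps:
S = 1/70 ≈ 0.014286
P(K, E) = 1/(70*(E + 2*K)) (P(K, E) = 1/(70*((K + E) + K)) = 1/(70*((E + K) + K)) = 1/(70*(E + 2*K)))
P(157, 84/(-51) - 31/52) - 1*32362 = 1/(70*((84/(-51) - 31/52) + 2*157)) - 1*32362 = 1/(70*((84*(-1/51) - 31*1/52) + 314)) - 32362 = 1/(70*((-28/17 - 31/52) + 314)) - 32362 = 1/(70*(-1983/884 + 314)) - 32362 = 1/(70*(275593/884)) - 32362 = (1/70)*(884/275593) - 32362 = 442/9645755 - 32362 = -312155922868/9645755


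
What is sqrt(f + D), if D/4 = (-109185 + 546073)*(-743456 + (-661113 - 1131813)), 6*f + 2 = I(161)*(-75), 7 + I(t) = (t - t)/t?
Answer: I*sqrt(159568539723966)/6 ≈ 2.1053e+6*I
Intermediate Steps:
I(t) = -7 (I(t) = -7 + (t - t)/t = -7 + 0/t = -7 + 0 = -7)
f = 523/6 (f = -1/3 + (-7*(-75))/6 = -1/3 + (1/6)*525 = -1/3 + 175/2 = 523/6 ≈ 87.167)
D = -4432459436864 (D = 4*((-109185 + 546073)*(-743456 + (-661113 - 1131813))) = 4*(436888*(-743456 - 1792926)) = 4*(436888*(-2536382)) = 4*(-1108114859216) = -4432459436864)
sqrt(f + D) = sqrt(523/6 - 4432459436864) = sqrt(-26594756620661/6) = I*sqrt(159568539723966)/6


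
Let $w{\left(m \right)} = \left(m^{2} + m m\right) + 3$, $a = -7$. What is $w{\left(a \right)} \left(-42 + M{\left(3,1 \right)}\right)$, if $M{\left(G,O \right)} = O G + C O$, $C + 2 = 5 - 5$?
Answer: $-4141$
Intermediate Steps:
$C = -2$ ($C = -2 + \left(5 - 5\right) = -2 + 0 = -2$)
$w{\left(m \right)} = 3 + 2 m^{2}$ ($w{\left(m \right)} = \left(m^{2} + m^{2}\right) + 3 = 2 m^{2} + 3 = 3 + 2 m^{2}$)
$M{\left(G,O \right)} = - 2 O + G O$ ($M{\left(G,O \right)} = O G - 2 O = G O - 2 O = - 2 O + G O$)
$w{\left(a \right)} \left(-42 + M{\left(3,1 \right)}\right) = \left(3 + 2 \left(-7\right)^{2}\right) \left(-42 + 1 \left(-2 + 3\right)\right) = \left(3 + 2 \cdot 49\right) \left(-42 + 1 \cdot 1\right) = \left(3 + 98\right) \left(-42 + 1\right) = 101 \left(-41\right) = -4141$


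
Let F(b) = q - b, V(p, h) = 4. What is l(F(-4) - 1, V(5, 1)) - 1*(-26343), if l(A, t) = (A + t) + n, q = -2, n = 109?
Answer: 26457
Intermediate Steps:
F(b) = -2 - b
l(A, t) = 109 + A + t (l(A, t) = (A + t) + 109 = 109 + A + t)
l(F(-4) - 1, V(5, 1)) - 1*(-26343) = (109 + ((-2 - 1*(-4)) - 1) + 4) - 1*(-26343) = (109 + ((-2 + 4) - 1) + 4) + 26343 = (109 + (2 - 1) + 4) + 26343 = (109 + 1 + 4) + 26343 = 114 + 26343 = 26457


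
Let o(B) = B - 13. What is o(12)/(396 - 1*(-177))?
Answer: -1/573 ≈ -0.0017452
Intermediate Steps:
o(B) = -13 + B
o(12)/(396 - 1*(-177)) = (-13 + 12)/(396 - 1*(-177)) = -1/(396 + 177) = -1/573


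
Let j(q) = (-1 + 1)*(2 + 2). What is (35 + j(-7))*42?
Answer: 1470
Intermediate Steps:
j(q) = 0 (j(q) = 0*4 = 0)
(35 + j(-7))*42 = (35 + 0)*42 = 35*42 = 1470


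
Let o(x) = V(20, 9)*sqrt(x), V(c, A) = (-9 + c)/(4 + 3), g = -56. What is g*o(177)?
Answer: -88*sqrt(177) ≈ -1170.8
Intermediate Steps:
V(c, A) = -9/7 + c/7 (V(c, A) = (-9 + c)/7 = (-9 + c)*(1/7) = -9/7 + c/7)
o(x) = 11*sqrt(x)/7 (o(x) = (-9/7 + (1/7)*20)*sqrt(x) = (-9/7 + 20/7)*sqrt(x) = 11*sqrt(x)/7)
g*o(177) = -88*sqrt(177)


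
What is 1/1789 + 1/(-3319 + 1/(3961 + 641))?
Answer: 7041059/27325252193 ≈ 0.00025768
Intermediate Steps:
1/1789 + 1/(-3319 + 1/(3961 + 641)) = 1/1789 + 1/(-3319 + 1/4602) = 1/1789 + 1/(-15274037/4602) = 1/1789 - 4602/15274037 = 7041059/27325252193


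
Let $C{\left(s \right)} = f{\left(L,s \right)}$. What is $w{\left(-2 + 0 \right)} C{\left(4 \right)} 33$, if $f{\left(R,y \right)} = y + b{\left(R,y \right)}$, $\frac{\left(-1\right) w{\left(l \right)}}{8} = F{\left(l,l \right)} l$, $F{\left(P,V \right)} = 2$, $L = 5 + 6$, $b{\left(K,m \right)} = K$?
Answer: $15840$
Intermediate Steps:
$L = 11$
$w{\left(l \right)} = - 16 l$ ($w{\left(l \right)} = - 8 \cdot 2 l = - 16 l$)
$f{\left(R,y \right)} = R + y$ ($f{\left(R,y \right)} = y + R = R + y$)
$C{\left(s \right)} = 11 + s$
$w{\left(-2 + 0 \right)} C{\left(4 \right)} 33 = - 16 \left(-2 + 0\right) \left(11 + 4\right) 33 = \left(-16\right) \left(-2\right) 15 \cdot 33 = 32 \cdot 15 \cdot 33 = 480 \cdot 33 = 15840$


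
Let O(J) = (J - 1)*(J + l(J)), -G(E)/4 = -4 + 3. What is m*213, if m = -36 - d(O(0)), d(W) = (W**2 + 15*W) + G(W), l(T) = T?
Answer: -8520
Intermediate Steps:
G(E) = 4 (G(E) = -4*(-4 + 3) = -4*(-1) = 4)
O(J) = 2*J*(-1 + J) (O(J) = (J - 1)*(J + J) = (-1 + J)*(2*J) = 2*J*(-1 + J))
d(W) = 4 + W**2 + 15*W (d(W) = (W**2 + 15*W) + 4 = 4 + W**2 + 15*W)
m = -40 (m = -36 - (4 + (2*0*(-1 + 0))**2 + 15*(2*0*(-1 + 0))) = -36 - (4 + (2*0*(-1))**2 + 15*(2*0*(-1))) = -36 - (4 + 0**2 + 15*0) = -36 - (4 + 0 + 0) = -36 - 1*4 = -36 - 4 = -40)
m*213 = -40*213 = -8520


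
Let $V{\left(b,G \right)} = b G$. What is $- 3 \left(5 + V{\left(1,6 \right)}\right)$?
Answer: $-33$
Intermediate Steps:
$V{\left(b,G \right)} = G b$
$- 3 \left(5 + V{\left(1,6 \right)}\right) = - 3 \left(5 + 6 \cdot 1\right) = - 3 \left(5 + 6\right) = \left(-3\right) 11 = -33$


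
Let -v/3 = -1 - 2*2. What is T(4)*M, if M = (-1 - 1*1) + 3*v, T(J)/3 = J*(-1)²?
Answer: 516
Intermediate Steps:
T(J) = 3*J (T(J) = 3*(J*(-1)²) = 3*(J*1) = 3*J)
v = 15 (v = -3*(-1 - 2*2) = -3*(-1 - 4) = -3*(-5) = 15)
M = 43 (M = (-1 - 1*1) + 3*15 = (-1 - 1) + 45 = -2 + 45 = 43)
T(4)*M = (3*4)*43 = 12*43 = 516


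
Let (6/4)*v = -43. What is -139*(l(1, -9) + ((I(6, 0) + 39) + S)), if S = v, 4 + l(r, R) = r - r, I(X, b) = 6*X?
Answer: -17653/3 ≈ -5884.3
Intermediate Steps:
v = -86/3 (v = (⅔)*(-43) = -86/3 ≈ -28.667)
l(r, R) = -4 (l(r, R) = -4 + (r - r) = -4 + 0 = -4)
S = -86/3 ≈ -28.667
-139*(l(1, -9) + ((I(6, 0) + 39) + S)) = -139*(-4 + ((6*6 + 39) - 86/3)) = -139*(-4 + ((36 + 39) - 86/3)) = -139*(-4 + (75 - 86/3)) = -139*(-4 + 139/3) = -139*127/3 = -17653/3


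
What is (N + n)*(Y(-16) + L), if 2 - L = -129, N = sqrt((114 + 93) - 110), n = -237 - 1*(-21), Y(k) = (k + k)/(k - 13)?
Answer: -827496/29 + 3831*sqrt(97)/29 ≈ -27233.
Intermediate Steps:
Y(k) = 2*k/(-13 + k) (Y(k) = (2*k)/(-13 + k) = 2*k/(-13 + k))
n = -216 (n = -237 + 21 = -216)
N = sqrt(97) (N = sqrt(207 - 110) = sqrt(97) ≈ 9.8489)
L = 131 (L = 2 - 1*(-129) = 2 + 129 = 131)
(N + n)*(Y(-16) + L) = (sqrt(97) - 216)*(2*(-16)/(-13 - 16) + 131) = (-216 + sqrt(97))*(2*(-16)/(-29) + 131) = (-216 + sqrt(97))*(2*(-16)*(-1/29) + 131) = (-216 + sqrt(97))*(32/29 + 131) = (-216 + sqrt(97))*(3831/29) = -827496/29 + 3831*sqrt(97)/29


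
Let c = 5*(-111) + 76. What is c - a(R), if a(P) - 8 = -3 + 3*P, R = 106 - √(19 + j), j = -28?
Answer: -802 + 9*I ≈ -802.0 + 9.0*I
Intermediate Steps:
c = -479 (c = -555 + 76 = -479)
R = 106 - 3*I (R = 106 - √(19 - 28) = 106 - √(-9) = 106 - 3*I ≈ 106.0 - 3.0*I)
a(P) = 5 + 3*P (a(P) = 8 + (-3 + 3*P) = 5 + 3*P)
c - a(R) = -479 - (5 + 3*(106 - 3*I)) = -479 - (5 + (318 - 9*I)) = -479 - (323 - 9*I) = -479 + (-323 + 9*I) = -802 + 9*I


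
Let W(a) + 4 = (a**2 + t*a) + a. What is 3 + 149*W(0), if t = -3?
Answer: -593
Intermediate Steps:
W(a) = -4 + a**2 - 2*a (W(a) = -4 + ((a**2 - 3*a) + a) = -4 + (a**2 - 2*a) = -4 + a**2 - 2*a)
3 + 149*W(0) = 3 + 149*(-4 + 0**2 - 2*0) = 3 + 149*(-4 + 0 + 0) = 3 + 149*(-4) = 3 - 596 = -593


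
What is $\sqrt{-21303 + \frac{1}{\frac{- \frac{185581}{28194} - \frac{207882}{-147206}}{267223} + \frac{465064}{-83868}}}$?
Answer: $\frac{i \sqrt{9839261915267268868615964249047510150656009}}{21491119488406241413} \approx 145.96 i$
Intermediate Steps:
$\sqrt{-21303 + \frac{1}{\frac{- \frac{185581}{28194} - \frac{207882}{-147206}}{267223} + \frac{465064}{-83868}}} = \sqrt{-21303 + \frac{1}{\left(\left(-185581\right) \frac{1}{28194} - - \frac{103941}{73603}\right) \frac{1}{267223} + 465064 \left(- \frac{1}{83868}\right)}} = \sqrt{-21303 + \frac{1}{\left(- \frac{185581}{28194} + \frac{103941}{73603}\right) \frac{1}{267223} - \frac{116266}{20967}}} = \sqrt{-21303 + \frac{1}{\left(- \frac{10728805789}{2075162982}\right) \frac{1}{267223} - \frac{116266}{20967}}} = \sqrt{-21303 + \frac{1}{- \frac{10728805789}{554531277538986} - \frac{116266}{20967}}} = \sqrt{-21303 + \frac{1}{- \frac{21491119488406241413}{3875619098719973154}}} = \sqrt{-21303 - \frac{3875619098719973154}{21491119488406241413}} = \sqrt{- \frac{457829194080616880794293}{21491119488406241413}} = \frac{i \sqrt{9839261915267268868615964249047510150656009}}{21491119488406241413}$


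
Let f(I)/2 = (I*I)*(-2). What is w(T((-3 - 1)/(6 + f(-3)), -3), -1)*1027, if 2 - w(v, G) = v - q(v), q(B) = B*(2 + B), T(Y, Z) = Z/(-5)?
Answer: 75998/25 ≈ 3039.9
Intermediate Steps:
f(I) = -4*I² (f(I) = 2*((I*I)*(-2)) = 2*(I²*(-2)) = 2*(-2*I²) = -4*I²)
T(Y, Z) = -Z/5 (T(Y, Z) = Z*(-⅕) = -Z/5)
w(v, G) = 2 - v + v*(2 + v) (w(v, G) = 2 - (v - v*(2 + v)) = 2 + (-v + v*(2 + v)) = 2 - v + v*(2 + v))
w(T((-3 - 1)/(6 + f(-3)), -3), -1)*1027 = (2 - ⅕*(-3) + (-⅕*(-3))²)*1027 = (2 + ⅗ + (⅗)²)*1027 = (2 + ⅗ + 9/25)*1027 = (74/25)*1027 = 75998/25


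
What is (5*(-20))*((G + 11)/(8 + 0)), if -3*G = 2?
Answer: -775/6 ≈ -129.17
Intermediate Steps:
G = -⅔ (G = -⅓*2 = -⅔ ≈ -0.66667)
(5*(-20))*((G + 11)/(8 + 0)) = (5*(-20))*((-⅔ + 11)/(8 + 0)) = -3100/(3*8) = -100*31/24 = -775/6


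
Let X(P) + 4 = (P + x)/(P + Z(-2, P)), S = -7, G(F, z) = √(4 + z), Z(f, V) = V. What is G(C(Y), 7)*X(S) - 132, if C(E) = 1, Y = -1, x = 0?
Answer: -132 - 7*√11/2 ≈ -143.61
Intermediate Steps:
X(P) = -7/2 (X(P) = -4 + (P + 0)/(P + P) = -4 + P/((2*P)) = -4 + P*(1/(2*P)) = -4 + ½ = -7/2)
G(C(Y), 7)*X(S) - 132 = √(4 + 7)*(-7/2) - 132 = √11*(-7/2) - 132 = -7*√11/2 - 132 = -132 - 7*√11/2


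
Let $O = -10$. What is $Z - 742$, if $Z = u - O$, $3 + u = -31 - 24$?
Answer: $-790$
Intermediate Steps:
$u = -58$ ($u = -3 - 55 = -58$)
$Z = -48$ ($Z = -58 - -10 = -58 + 10 = -48$)
$Z - 742 = -48 - 742 = -790$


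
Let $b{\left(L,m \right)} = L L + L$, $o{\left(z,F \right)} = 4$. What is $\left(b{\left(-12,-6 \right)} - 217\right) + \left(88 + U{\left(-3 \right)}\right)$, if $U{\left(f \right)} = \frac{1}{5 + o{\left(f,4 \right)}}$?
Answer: $\frac{28}{9} \approx 3.1111$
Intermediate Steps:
$b{\left(L,m \right)} = L + L^{2}$ ($b{\left(L,m \right)} = L^{2} + L = L + L^{2}$)
$U{\left(f \right)} = \frac{1}{9}$ ($U{\left(f \right)} = \frac{1}{5 + 4} = \frac{1}{9}$)
$\left(b{\left(-12,-6 \right)} - 217\right) + \left(88 + U{\left(-3 \right)}\right) = \left(- 12 \left(1 - 12\right) - 217\right) + \left(88 + \frac{1}{9}\right) = \left(\left(-12\right) \left(-11\right) - 217\right) + \frac{793}{9} = \left(132 - 217\right) + \frac{793}{9} = -85 + \frac{793}{9} = \frac{28}{9}$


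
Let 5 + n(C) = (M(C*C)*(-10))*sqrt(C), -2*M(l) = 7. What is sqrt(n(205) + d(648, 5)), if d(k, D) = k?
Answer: sqrt(643 + 35*sqrt(205)) ≈ 33.825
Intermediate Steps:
M(l) = -7/2 (M(l) = -1/2*7 = -7/2)
n(C) = -5 + 35*sqrt(C) (n(C) = -5 + (-7/2*(-10))*sqrt(C) = -5 + 35*sqrt(C))
sqrt(n(205) + d(648, 5)) = sqrt((-5 + 35*sqrt(205)) + 648) = sqrt(643 + 35*sqrt(205))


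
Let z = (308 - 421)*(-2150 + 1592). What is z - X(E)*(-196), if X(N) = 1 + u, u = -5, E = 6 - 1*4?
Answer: 62270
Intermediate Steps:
E = 2 (E = 6 - 4 = 2)
z = 63054 (z = -113*(-558) = 63054)
X(N) = -4 (X(N) = 1 - 5 = -4)
z - X(E)*(-196) = 63054 - (-4)*(-196) = 63054 - 1*784 = 63054 - 784 = 62270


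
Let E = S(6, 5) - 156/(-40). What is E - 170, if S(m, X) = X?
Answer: -1611/10 ≈ -161.10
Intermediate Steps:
E = 89/10 (E = 5 - 156/(-40) = 5 - 156*(-1/40) = 5 + 39/10 = 89/10 ≈ 8.9000)
E - 170 = 89/10 - 170 = -1611/10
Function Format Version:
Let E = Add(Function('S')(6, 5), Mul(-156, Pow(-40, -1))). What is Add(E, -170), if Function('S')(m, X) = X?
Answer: Rational(-1611, 10) ≈ -161.10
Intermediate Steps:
E = Rational(89, 10) (E = Add(5, Mul(-156, Pow(-40, -1))) = Add(5, Mul(-156, Rational(-1, 40))) = Add(5, Rational(39, 10)) = Rational(89, 10) ≈ 8.9000)
Add(E, -170) = Add(Rational(89, 10), -170) = Rational(-1611, 10)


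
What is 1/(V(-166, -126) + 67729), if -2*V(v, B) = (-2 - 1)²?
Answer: 2/135449 ≈ 1.4766e-5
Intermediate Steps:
V(v, B) = -9/2 (V(v, B) = -(-2 - 1)²/2 = -½*(-3)² = -½*9 = -9/2)
1/(V(-166, -126) + 67729) = 1/(-9/2 + 67729) = 1/(135449/2) = 2/135449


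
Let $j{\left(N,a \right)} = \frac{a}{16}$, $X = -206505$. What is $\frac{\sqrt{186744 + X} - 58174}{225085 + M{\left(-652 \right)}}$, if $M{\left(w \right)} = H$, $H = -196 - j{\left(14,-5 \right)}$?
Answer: $- \frac{930784}{3598229} + \frac{16 i \sqrt{19761}}{3598229} \approx -0.25868 + 0.00062508 i$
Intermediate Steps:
$j{\left(N,a \right)} = \frac{a}{16}$ ($j{\left(N,a \right)} = a \frac{1}{16} = \frac{a}{16}$)
$H = - \frac{3131}{16}$ ($H = -196 - \frac{1}{16} \left(-5\right) = -196 - - \frac{5}{16} = -196 + \frac{5}{16} = - \frac{3131}{16} \approx -195.69$)
$M{\left(w \right)} = - \frac{3131}{16}$
$\frac{\sqrt{186744 + X} - 58174}{225085 + M{\left(-652 \right)}} = \frac{\sqrt{186744 - 206505} - 58174}{225085 - \frac{3131}{16}} = \frac{\sqrt{-19761} - 58174}{\frac{3598229}{16}} = \left(i \sqrt{19761} - 58174\right) \frac{16}{3598229} = \left(-58174 + i \sqrt{19761}\right) \frac{16}{3598229} = - \frac{930784}{3598229} + \frac{16 i \sqrt{19761}}{3598229}$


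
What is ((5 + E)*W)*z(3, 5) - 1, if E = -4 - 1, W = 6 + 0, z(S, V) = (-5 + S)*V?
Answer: -1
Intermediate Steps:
z(S, V) = V*(-5 + S)
W = 6
E = -5
((5 + E)*W)*z(3, 5) - 1 = ((5 - 5)*6)*(5*(-5 + 3)) - 1 = (0*6)*(5*(-2)) - 1 = 0*(-10) - 1 = 0 - 1 = -1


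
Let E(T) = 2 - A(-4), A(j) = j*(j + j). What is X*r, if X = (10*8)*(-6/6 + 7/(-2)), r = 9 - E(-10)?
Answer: -14040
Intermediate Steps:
A(j) = 2*j² (A(j) = j*(2*j) = 2*j²)
E(T) = -30 (E(T) = 2 - 2*(-4)² = 2 - 2*16 = 2 - 1*32 = 2 - 32 = -30)
r = 39 (r = 9 - 1*(-30) = 9 + 30 = 39)
X = -360 (X = 80*(-6*⅙ + 7*(-½)) = 80*(-1 - 7/2) = 80*(-9/2) = -360)
X*r = -360*39 = -14040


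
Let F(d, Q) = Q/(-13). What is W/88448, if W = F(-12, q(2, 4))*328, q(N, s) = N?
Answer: -41/71864 ≈ -0.00057052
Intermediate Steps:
F(d, Q) = -Q/13 (F(d, Q) = Q*(-1/13) = -Q/13)
W = -656/13 (W = -1/13*2*328 = -2/13*328 = -656/13 ≈ -50.462)
W/88448 = -656/13/88448 = -656/13*1/88448 = -41/71864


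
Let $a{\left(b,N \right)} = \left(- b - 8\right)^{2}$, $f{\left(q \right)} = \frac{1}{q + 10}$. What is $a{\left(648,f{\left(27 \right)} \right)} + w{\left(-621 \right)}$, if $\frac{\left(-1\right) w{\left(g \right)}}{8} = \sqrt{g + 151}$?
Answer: $430336 - 8 i \sqrt{470} \approx 4.3034 \cdot 10^{5} - 173.44 i$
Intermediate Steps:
$w{\left(g \right)} = - 8 \sqrt{151 + g}$ ($w{\left(g \right)} = - 8 \sqrt{g + 151} = - 8 \sqrt{151 + g}$)
$f{\left(q \right)} = \frac{1}{10 + q}$
$a{\left(b,N \right)} = \left(-8 - b\right)^{2}$
$a{\left(648,f{\left(27 \right)} \right)} + w{\left(-621 \right)} = \left(8 + 648\right)^{2} - 8 \sqrt{151 - 621} = 656^{2} - 8 \sqrt{-470} = 430336 - 8 i \sqrt{470}$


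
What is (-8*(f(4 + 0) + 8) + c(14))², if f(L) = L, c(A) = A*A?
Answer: 10000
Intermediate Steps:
c(A) = A²
(-8*(f(4 + 0) + 8) + c(14))² = (-8*((4 + 0) + 8) + 14²)² = (-8*(4 + 8) + 196)² = (-8*12 + 196)² = (-96 + 196)² = 100² = 10000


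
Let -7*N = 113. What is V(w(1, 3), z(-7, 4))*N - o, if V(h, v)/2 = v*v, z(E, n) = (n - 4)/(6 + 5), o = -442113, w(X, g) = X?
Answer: 442113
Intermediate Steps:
N = -113/7 (N = -⅐*113 = -113/7 ≈ -16.143)
z(E, n) = -4/11 + n/11 (z(E, n) = (-4 + n)/11 = (-4 + n)*(1/11) = -4/11 + n/11)
V(h, v) = 2*v² (V(h, v) = 2*(v*v) = 2*v²)
V(w(1, 3), z(-7, 4))*N - o = (2*(-4/11 + (1/11)*4)²)*(-113/7) - 1*(-442113) = (2*(-4/11 + 4/11)²)*(-113/7) + 442113 = (2*0²)*(-113/7) + 442113 = (2*0)*(-113/7) + 442113 = 0*(-113/7) + 442113 = 0 + 442113 = 442113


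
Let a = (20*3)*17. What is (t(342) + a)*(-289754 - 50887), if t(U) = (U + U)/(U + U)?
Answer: -347794461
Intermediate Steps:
t(U) = 1 (t(U) = (2*U)/((2*U)) = (2*U)*(1/(2*U)) = 1)
a = 1020 (a = 60*17 = 1020)
(t(342) + a)*(-289754 - 50887) = (1 + 1020)*(-289754 - 50887) = 1021*(-340641) = -347794461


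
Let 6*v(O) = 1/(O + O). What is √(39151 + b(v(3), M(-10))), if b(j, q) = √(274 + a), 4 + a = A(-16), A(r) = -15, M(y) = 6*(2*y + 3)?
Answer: √(39151 + √255) ≈ 197.91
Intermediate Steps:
M(y) = 18 + 12*y (M(y) = 6*(3 + 2*y) = 18 + 12*y)
a = -19 (a = -4 - 15 = -19)
v(O) = 1/(12*O) (v(O) = 1/(6*(O + O)) = 1/(6*((2*O))) = (1/(2*O))/6 = 1/(12*O))
b(j, q) = √255 (b(j, q) = √(274 - 19) = √255)
√(39151 + b(v(3), M(-10))) = √(39151 + √255)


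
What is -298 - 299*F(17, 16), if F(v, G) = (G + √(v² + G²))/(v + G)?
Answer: -14618/33 - 299*√545/33 ≈ -654.49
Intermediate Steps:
F(v, G) = (G + √(G² + v²))/(G + v)
-298 - 299*F(17, 16) = -298 - 299*(16 + √(16² + 17²))/(16 + 17) = -298 - 299*(16 + √(256 + 289))/33 = -298 - 299*(16 + √545)/33 = -298 - 299*(16/33 + √545/33) = -298 + (-4784/33 - 299*√545/33) = -14618/33 - 299*√545/33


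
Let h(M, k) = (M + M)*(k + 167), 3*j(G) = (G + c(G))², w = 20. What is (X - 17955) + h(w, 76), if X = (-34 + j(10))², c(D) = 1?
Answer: -73754/9 ≈ -8194.9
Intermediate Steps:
j(G) = (1 + G)²/3 (j(G) = (G + 1)²/3 = (1 + G)²/3)
X = 361/9 (X = (-34 + (1 + 10)²/3)² = (-34 + (⅓)*11²)² = (-34 + (⅓)*121)² = (-34 + 121/3)² = (19/3)² = 361/9 ≈ 40.111)
h(M, k) = 2*M*(167 + k) (h(M, k) = (2*M)*(167 + k) = 2*M*(167 + k))
(X - 17955) + h(w, 76) = (361/9 - 17955) + 2*20*(167 + 76) = -161234/9 + 2*20*243 = -161234/9 + 9720 = -73754/9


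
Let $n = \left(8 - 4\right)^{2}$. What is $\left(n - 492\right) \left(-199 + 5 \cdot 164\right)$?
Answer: $-295596$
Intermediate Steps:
$n = 16$ ($n = 4^{2} = 16$)
$\left(n - 492\right) \left(-199 + 5 \cdot 164\right) = \left(16 - 492\right) \left(-199 + 5 \cdot 164\right) = - 476 \left(-199 + 820\right) = \left(-476\right) 621 = -295596$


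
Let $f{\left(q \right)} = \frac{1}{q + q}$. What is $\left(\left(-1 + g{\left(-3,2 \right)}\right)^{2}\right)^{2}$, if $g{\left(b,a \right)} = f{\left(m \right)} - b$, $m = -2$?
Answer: $\frac{2401}{256} \approx 9.3789$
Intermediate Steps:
$f{\left(q \right)} = \frac{1}{2 q}$
$g{\left(b,a \right)} = - \frac{1}{4} - b$ ($g{\left(b,a \right)} = \frac{1}{2 \left(-2\right)} - b = \frac{1}{2} \left(- \frac{1}{2}\right) - b = - \frac{1}{4} - b$)
$\left(\left(-1 + g{\left(-3,2 \right)}\right)^{2}\right)^{2} = \left(\left(-1 - - \frac{11}{4}\right)^{2}\right)^{2} = \left(\left(-1 + \left(- \frac{1}{4} + 3\right)\right)^{2}\right)^{2} = \left(\left(-1 + \frac{11}{4}\right)^{2}\right)^{2} = \left(\left(\frac{7}{4}\right)^{2}\right)^{2} = \left(\frac{49}{16}\right)^{2} = \frac{2401}{256}$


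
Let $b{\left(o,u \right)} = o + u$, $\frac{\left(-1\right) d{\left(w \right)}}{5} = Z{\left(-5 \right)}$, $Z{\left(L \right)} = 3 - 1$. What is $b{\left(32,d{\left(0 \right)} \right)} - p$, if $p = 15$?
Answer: $7$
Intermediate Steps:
$Z{\left(L \right)} = 2$ ($Z{\left(L \right)} = 3 - 1 = 2$)
$d{\left(w \right)} = -10$ ($d{\left(w \right)} = \left(-5\right) 2 = -10$)
$b{\left(32,d{\left(0 \right)} \right)} - p = \left(32 - 10\right) - 15 = 22 - 15 = 7$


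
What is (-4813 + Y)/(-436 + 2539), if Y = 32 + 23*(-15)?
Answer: -5126/2103 ≈ -2.4375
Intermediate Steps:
Y = -313 (Y = 32 - 345 = -313)
(-4813 + Y)/(-436 + 2539) = (-4813 - 313)/(-436 + 2539) = -5126/2103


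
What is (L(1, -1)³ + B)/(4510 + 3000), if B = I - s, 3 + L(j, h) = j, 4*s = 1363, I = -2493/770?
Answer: -542061/11565400 ≈ -0.046869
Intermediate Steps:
I = -2493/770 (I = -2493*1/770 = -2493/770 ≈ -3.2377)
s = 1363/4 (s = (¼)*1363 = 1363/4 ≈ 340.75)
L(j, h) = -3 + j
B = -529741/1540 (B = -2493/770 - 1*1363/4 = -2493/770 - 1363/4 = -529741/1540 ≈ -343.99)
(L(1, -1)³ + B)/(4510 + 3000) = ((-3 + 1)³ - 529741/1540)/(4510 + 3000) = ((-2)³ - 529741/1540)/7510 = (-8 - 529741/1540)*(1/7510) = -542061/1540*1/7510 = -542061/11565400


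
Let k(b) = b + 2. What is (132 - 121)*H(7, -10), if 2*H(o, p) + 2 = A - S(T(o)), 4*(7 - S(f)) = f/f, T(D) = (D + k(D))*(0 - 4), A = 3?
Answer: -253/8 ≈ -31.625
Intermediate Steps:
k(b) = 2 + b
T(D) = -8 - 8*D (T(D) = (D + (2 + D))*(0 - 4) = (2 + 2*D)*(-4) = -8 - 8*D)
S(f) = 27/4 (S(f) = 7 - f/(4*f) = 7 - 1/4*1 = 7 - 1/4 = 27/4)
H(o, p) = -23/8 (H(o, p) = -1 + (3 - 1*27/4)/2 = -1 + (3 - 27/4)/2 = -1 + (1/2)*(-15/4) = -1 - 15/8 = -23/8)
(132 - 121)*H(7, -10) = (132 - 121)*(-23/8) = 11*(-23/8) = -253/8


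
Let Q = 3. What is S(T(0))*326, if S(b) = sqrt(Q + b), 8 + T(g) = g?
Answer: 326*I*sqrt(5) ≈ 728.96*I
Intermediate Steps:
T(g) = -8 + g
S(b) = sqrt(3 + b)
S(T(0))*326 = sqrt(3 + (-8 + 0))*326 = sqrt(3 - 8)*326 = sqrt(-5)*326 = (I*sqrt(5))*326 = 326*I*sqrt(5)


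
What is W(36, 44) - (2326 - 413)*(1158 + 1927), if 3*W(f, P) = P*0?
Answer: -5901605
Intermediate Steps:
W(f, P) = 0 (W(f, P) = (P*0)/3 = (⅓)*0 = 0)
W(36, 44) - (2326 - 413)*(1158 + 1927) = 0 - (2326 - 413)*(1158 + 1927) = 0 - 1913*3085 = 0 - 1*5901605 = 0 - 5901605 = -5901605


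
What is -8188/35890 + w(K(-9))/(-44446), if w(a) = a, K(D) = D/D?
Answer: -181979869/797583470 ≈ -0.22816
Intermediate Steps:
K(D) = 1
-8188/35890 + w(K(-9))/(-44446) = -8188/35890 + 1/(-44446) = -8188*1/35890 + 1*(-1/44446) = -4094/17945 - 1/44446 = -181979869/797583470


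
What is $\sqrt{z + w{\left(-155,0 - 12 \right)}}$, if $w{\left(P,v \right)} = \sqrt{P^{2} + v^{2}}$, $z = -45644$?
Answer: $\sqrt{-45644 + \sqrt{24169}} \approx 213.28 i$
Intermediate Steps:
$\sqrt{z + w{\left(-155,0 - 12 \right)}} = \sqrt{-45644 + \sqrt{\left(-155\right)^{2} + \left(0 - 12\right)^{2}}} = \sqrt{-45644 + \sqrt{24025 + \left(0 - 12\right)^{2}}} = \sqrt{-45644 + \sqrt{24025 + \left(-12\right)^{2}}} = \sqrt{-45644 + \sqrt{24025 + 144}} = \sqrt{-45644 + \sqrt{24169}}$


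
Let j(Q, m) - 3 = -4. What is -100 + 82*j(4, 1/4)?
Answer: -182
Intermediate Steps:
j(Q, m) = -1 (j(Q, m) = 3 - 4 = -1)
-100 + 82*j(4, 1/4) = -100 + 82*(-1) = -100 - 82 = -182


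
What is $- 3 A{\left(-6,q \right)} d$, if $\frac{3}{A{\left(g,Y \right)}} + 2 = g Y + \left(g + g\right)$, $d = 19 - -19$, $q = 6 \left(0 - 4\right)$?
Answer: $- \frac{171}{65} \approx -2.6308$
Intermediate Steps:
$q = -24$ ($q = 6 \left(-4\right) = -24$)
$d = 38$ ($d = 19 + 19 = 38$)
$A{\left(g,Y \right)} = \frac{3}{-2 + 2 g + Y g}$ ($A{\left(g,Y \right)} = \frac{3}{-2 + \left(g Y + \left(g + g\right)\right)} = \frac{3}{-2 + \left(Y g + 2 g\right)} = \frac{3}{-2 + \left(2 g + Y g\right)} = \frac{3}{-2 + 2 g + Y g}$)
$- 3 A{\left(-6,q \right)} d = - 3 \frac{3}{-2 + 2 \left(-6\right) - -144} \cdot 38 = - 3 \frac{3}{-2 - 12 + 144} \cdot 38 = - 3 \cdot \frac{3}{130} \cdot 38 = - 3 \cdot 3 \cdot \frac{1}{130} \cdot 38 = \left(-3\right) \frac{3}{130} \cdot 38 = \left(- \frac{9}{130}\right) 38 = - \frac{171}{65}$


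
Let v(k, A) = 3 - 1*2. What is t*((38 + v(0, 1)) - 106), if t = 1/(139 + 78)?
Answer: -67/217 ≈ -0.30876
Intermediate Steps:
t = 1/217 ≈ 0.0046083
v(k, A) = 1 (v(k, A) = 3 - 2 = 1)
t*((38 + v(0, 1)) - 106) = ((38 + 1) - 106)/217 = (39 - 106)/217 = (1/217)*(-67) = -67/217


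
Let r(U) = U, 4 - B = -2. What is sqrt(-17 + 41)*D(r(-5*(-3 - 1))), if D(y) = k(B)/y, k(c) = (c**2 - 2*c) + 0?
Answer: 12*sqrt(6)/5 ≈ 5.8788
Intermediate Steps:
B = 6 (B = 4 - 1*(-2) = 4 + 2 = 6)
k(c) = c**2 - 2*c
D(y) = 24/y (D(y) = (6*(-2 + 6))/y = (6*4)/y = 24/y)
sqrt(-17 + 41)*D(r(-5*(-3 - 1))) = sqrt(-17 + 41)*(24/((-5*(-3 - 1)))) = sqrt(24)*(24/((-5*(-4)))) = (2*sqrt(6))*(24/20) = (2*sqrt(6))*(24*(1/20)) = (2*sqrt(6))*(6/5) = 12*sqrt(6)/5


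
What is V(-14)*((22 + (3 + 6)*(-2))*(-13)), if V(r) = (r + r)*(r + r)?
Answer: -40768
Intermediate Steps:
V(r) = 4*r**2 (V(r) = (2*r)*(2*r) = 4*r**2)
V(-14)*((22 + (3 + 6)*(-2))*(-13)) = (4*(-14)**2)*((22 + (3 + 6)*(-2))*(-13)) = (4*196)*((22 + 9*(-2))*(-13)) = 784*((22 - 18)*(-13)) = 784*(4*(-13)) = 784*(-52) = -40768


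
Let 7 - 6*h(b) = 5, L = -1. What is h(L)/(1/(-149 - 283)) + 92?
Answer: -52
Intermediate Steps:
h(b) = ⅓ (h(b) = 7/6 - ⅙*5 = 7/6 - ⅚ = ⅓)
h(L)/(1/(-149 - 283)) + 92 = 1/(3*(1/(-149 - 283))) + 92 = 1/(3*(1/(-432))) + 92 = 1/(3*(-1/432)) + 92 = (⅓)*(-432) + 92 = -144 + 92 = -52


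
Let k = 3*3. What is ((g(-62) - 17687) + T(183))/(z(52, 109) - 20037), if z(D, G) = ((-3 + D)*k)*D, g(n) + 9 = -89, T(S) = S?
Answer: -17602/2895 ≈ -6.0801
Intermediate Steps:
k = 9
g(n) = -98 (g(n) = -9 - 89 = -98)
z(D, G) = D*(-27 + 9*D) (z(D, G) = ((-3 + D)*9)*D = (-27 + 9*D)*D = D*(-27 + 9*D))
((g(-62) - 17687) + T(183))/(z(52, 109) - 20037) = ((-98 - 17687) + 183)/(9*52*(-3 + 52) - 20037) = (-17785 + 183)/(9*52*49 - 20037) = -17602/(22932 - 20037) = -17602/2895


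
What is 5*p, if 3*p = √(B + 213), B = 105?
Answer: 5*√318/3 ≈ 29.721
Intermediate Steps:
p = √318/3 (p = √(105 + 213)/3 = √318/3 ≈ 5.9442)
5*p = 5*(√318/3) = 5*√318/3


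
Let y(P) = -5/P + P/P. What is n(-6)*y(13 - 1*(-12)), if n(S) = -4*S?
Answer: 96/5 ≈ 19.200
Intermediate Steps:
y(P) = 1 - 5/P (y(P) = -5/P + 1 = 1 - 5/P)
n(-6)*y(13 - 1*(-12)) = (-4*(-6))*((-5 + (13 - 1*(-12)))/(13 - 1*(-12))) = 24*((-5 + (13 + 12))/(13 + 12)) = 24*((-5 + 25)/25) = 24*((1/25)*20) = 24*(⅘) = 96/5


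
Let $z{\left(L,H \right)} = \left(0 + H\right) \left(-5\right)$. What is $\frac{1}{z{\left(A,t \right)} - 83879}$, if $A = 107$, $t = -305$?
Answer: $- \frac{1}{82354} \approx -1.2143 \cdot 10^{-5}$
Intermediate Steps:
$z{\left(L,H \right)} = - 5 H$ ($z{\left(L,H \right)} = H \left(-5\right) = - 5 H$)
$\frac{1}{z{\left(A,t \right)} - 83879} = \frac{1}{\left(-5\right) \left(-305\right) - 83879} = \frac{1}{1525 - 83879} = \frac{1}{-82354} = - \frac{1}{82354}$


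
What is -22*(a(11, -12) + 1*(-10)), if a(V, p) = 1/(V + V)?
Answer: 219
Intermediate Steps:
a(V, p) = 1/(2*V)
-22*(a(11, -12) + 1*(-10)) = -22*((½)/11 + 1*(-10)) = -22*((½)*(1/11) - 10) = -22*(1/22 - 10) = -22*(-219/22) = 219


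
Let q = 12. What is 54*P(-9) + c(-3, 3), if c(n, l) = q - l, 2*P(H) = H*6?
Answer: -1449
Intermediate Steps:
P(H) = 3*H (P(H) = (H*6)/2 = (6*H)/2 = 3*H)
c(n, l) = 12 - l
54*P(-9) + c(-3, 3) = 54*(3*(-9)) + (12 - 1*3) = 54*(-27) + (12 - 3) = -1458 + 9 = -1449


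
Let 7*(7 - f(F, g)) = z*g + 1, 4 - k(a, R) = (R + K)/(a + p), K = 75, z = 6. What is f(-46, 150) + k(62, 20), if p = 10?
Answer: -59993/504 ≈ -119.03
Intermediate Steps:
k(a, R) = 4 - (75 + R)/(10 + a) (k(a, R) = 4 - (R + 75)/(a + 10) = 4 - (75 + R)/(10 + a))
f(F, g) = 48/7 - 6*g/7 (f(F, g) = 7 - (6*g + 1)/7 = 7 - (1 + 6*g)/7 = 7 + (-⅐ - 6*g/7) = 48/7 - 6*g/7)
f(-46, 150) + k(62, 20) = (48/7 - 6/7*150) + (-35 - 1*20 + 4*62)/(10 + 62) = (48/7 - 900/7) + (-35 - 20 + 248)/72 = -852/7 + (1/72)*193 = -852/7 + 193/72 = -59993/504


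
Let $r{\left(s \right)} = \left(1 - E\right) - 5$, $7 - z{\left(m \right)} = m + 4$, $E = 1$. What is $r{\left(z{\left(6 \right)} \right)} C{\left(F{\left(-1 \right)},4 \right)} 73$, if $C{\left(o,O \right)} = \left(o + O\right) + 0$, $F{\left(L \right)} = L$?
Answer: $-1095$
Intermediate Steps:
$C{\left(o,O \right)} = O + o$ ($C{\left(o,O \right)} = \left(O + o\right) + 0 = O + o$)
$z{\left(m \right)} = 3 - m$ ($z{\left(m \right)} = 7 - \left(m + 4\right) = 7 - \left(4 + m\right) = 3 - m$)
$r{\left(s \right)} = -5$ ($r{\left(s \right)} = \left(1 - 1\right) - 5 = 0 - 5 = -5$)
$r{\left(z{\left(6 \right)} \right)} C{\left(F{\left(-1 \right)},4 \right)} 73 = - 5 \left(4 - 1\right) 73 = \left(-5\right) 3 \cdot 73 = \left(-15\right) 73 = -1095$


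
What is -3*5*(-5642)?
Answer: 84630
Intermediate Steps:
-3*5*(-5642) = -15*(-5642) = 84630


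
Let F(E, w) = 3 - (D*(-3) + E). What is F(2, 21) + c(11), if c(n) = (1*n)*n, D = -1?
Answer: 119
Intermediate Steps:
c(n) = n² (c(n) = n*n = n²)
F(E, w) = -E (F(E, w) = 3 - (-1*(-3) + E) = 3 - (3 + E) = 3 + (-3 - E) = -E)
F(2, 21) + c(11) = -1*2 + 11² = -2 + 121 = 119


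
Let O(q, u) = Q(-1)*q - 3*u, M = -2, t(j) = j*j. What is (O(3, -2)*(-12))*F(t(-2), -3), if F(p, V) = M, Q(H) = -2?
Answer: 0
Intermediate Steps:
t(j) = j**2
F(p, V) = -2
O(q, u) = -3*u - 2*q (O(q, u) = -2*q - 3*u = -3*u - 2*q)
(O(3, -2)*(-12))*F(t(-2), -3) = ((-3*(-2) - 2*3)*(-12))*(-2) = ((6 - 6)*(-12))*(-2) = (0*(-12))*(-2) = 0*(-2) = 0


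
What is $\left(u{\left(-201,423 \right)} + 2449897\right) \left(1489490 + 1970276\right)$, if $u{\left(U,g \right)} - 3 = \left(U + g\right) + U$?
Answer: $8476153378486$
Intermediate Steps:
$u{\left(U,g \right)} = 3 + g + 2 U$ ($u{\left(U,g \right)} = 3 + \left(\left(U + g\right) + U\right) = 3 + \left(g + 2 U\right) = 3 + g + 2 U$)
$\left(u{\left(-201,423 \right)} + 2449897\right) \left(1489490 + 1970276\right) = \left(\left(3 + 423 + 2 \left(-201\right)\right) + 2449897\right) \left(1489490 + 1970276\right) = \left(\left(3 + 423 - 402\right) + 2449897\right) 3459766 = \left(24 + 2449897\right) 3459766 = 2449921 \cdot 3459766 = 8476153378486$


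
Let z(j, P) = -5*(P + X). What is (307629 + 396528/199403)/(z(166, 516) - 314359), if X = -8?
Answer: -20447514005/21063537099 ≈ -0.97075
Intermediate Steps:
z(j, P) = 40 - 5*P (z(j, P) = -5*(P - 8) = -5*(-8 + P) = 40 - 5*P)
(307629 + 396528/199403)/(z(166, 516) - 314359) = (307629 + 396528/199403)/((40 - 5*516) - 314359) = (307629 + 396528*(1/199403))/((40 - 2580) - 314359) = (307629 + 396528/199403)/(-2540 - 314359) = (61342542015/199403)/(-316899) = (61342542015/199403)*(-1/316899) = -20447514005/21063537099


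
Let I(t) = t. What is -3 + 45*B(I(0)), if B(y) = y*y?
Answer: -3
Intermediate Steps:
B(y) = y**2
-3 + 45*B(I(0)) = -3 + 45*0**2 = -3 + 45*0 = -3 + 0 = -3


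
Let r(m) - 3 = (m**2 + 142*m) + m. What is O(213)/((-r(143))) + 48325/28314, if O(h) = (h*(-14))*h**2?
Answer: 547512533891/165438702 ≈ 3309.5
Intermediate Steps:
r(m) = 3 + m**2 + 143*m (r(m) = 3 + ((m**2 + 142*m) + m) = 3 + (m**2 + 143*m) = 3 + m**2 + 143*m)
O(h) = -14*h**3 (O(h) = (-14*h)*h**2 = -14*h**3)
O(213)/((-r(143))) + 48325/28314 = (-14*213**3)/((-(3 + 143**2 + 143*143))) + 48325/28314 = (-14*9663597)/((-(3 + 20449 + 20449))) + 48325*(1/28314) = -135290358/((-1*40901)) + 48325/28314 = -135290358/(-40901) + 48325/28314 = -135290358*(-1/40901) + 48325/28314 = 19327194/5843 + 48325/28314 = 547512533891/165438702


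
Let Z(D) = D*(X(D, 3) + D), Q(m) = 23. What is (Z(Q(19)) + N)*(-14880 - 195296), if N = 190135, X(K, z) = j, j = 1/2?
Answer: -40075413888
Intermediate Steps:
j = 1/2 ≈ 0.50000
X(K, z) = 1/2
Z(D) = D*(1/2 + D)
(Z(Q(19)) + N)*(-14880 - 195296) = (23*(1/2 + 23) + 190135)*(-14880 - 195296) = (23*(47/2) + 190135)*(-210176) = (1081/2 + 190135)*(-210176) = (381351/2)*(-210176) = -40075413888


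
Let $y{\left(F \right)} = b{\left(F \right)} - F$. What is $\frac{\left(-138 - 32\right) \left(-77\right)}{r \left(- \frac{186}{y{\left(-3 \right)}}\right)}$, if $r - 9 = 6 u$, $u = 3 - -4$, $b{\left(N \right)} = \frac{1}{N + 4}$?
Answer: $- \frac{1540}{279} \approx -5.5197$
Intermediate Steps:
$b{\left(N \right)} = \frac{1}{4 + N}$
$u = 7$ ($u = 3 + 4 = 7$)
$y{\left(F \right)} = \frac{1}{4 + F} - F$
$r = 51$ ($r = 9 + 6 \cdot 7 = 9 + 42 = 51$)
$\frac{\left(-138 - 32\right) \left(-77\right)}{r \left(- \frac{186}{y{\left(-3 \right)}}\right)} = \frac{\left(-138 - 32\right) \left(-77\right)}{51 \left(- \frac{186}{\frac{1}{4 - 3} \left(1 - - 3 \left(4 - 3\right)\right)}\right)} = \frac{\left(-170\right) \left(-77\right)}{51 \left(- \frac{186}{1^{-1} \left(1 - \left(-3\right) 1\right)}\right)} = \frac{13090}{51 \left(- \frac{186}{1 \left(1 + 3\right)}\right)} = \frac{13090}{51 \left(- \frac{186}{1 \cdot 4}\right)} = \frac{13090}{51 \left(- \frac{186}{4}\right)} = \frac{13090}{51 \left(\left(-186\right) \frac{1}{4}\right)} = \frac{13090}{51 \left(- \frac{93}{2}\right)} = \frac{13090}{- \frac{4743}{2}} = 13090 \left(- \frac{2}{4743}\right) = - \frac{1540}{279}$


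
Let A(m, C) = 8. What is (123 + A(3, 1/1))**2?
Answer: 17161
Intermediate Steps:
(123 + A(3, 1/1))**2 = (123 + 8)**2 = 131**2 = 17161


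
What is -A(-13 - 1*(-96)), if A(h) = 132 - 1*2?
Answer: -130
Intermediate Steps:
A(h) = 130 (A(h) = 132 - 2 = 130)
-A(-13 - 1*(-96)) = -1*130 = -130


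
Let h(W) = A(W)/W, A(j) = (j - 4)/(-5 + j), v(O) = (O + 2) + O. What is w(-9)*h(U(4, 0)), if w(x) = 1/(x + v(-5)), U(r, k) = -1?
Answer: 5/102 ≈ 0.049020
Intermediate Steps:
v(O) = 2 + 2*O (v(O) = (2 + O) + O = 2 + 2*O)
A(j) = (-4 + j)/(-5 + j)
w(x) = 1/(-8 + x) (w(x) = 1/(x + (2 + 2*(-5))) = 1/(x + (2 - 10)) = 1/(x - 8) = 1/(-8 + x))
h(W) = (-4 + W)/(W*(-5 + W)) (h(W) = ((-4 + W)/(-5 + W))/W = (-4 + W)/(W*(-5 + W)))
w(-9)*h(U(4, 0)) = ((-4 - 1)/((-1)*(-5 - 1)))/(-8 - 9) = (-1*(-5)/(-6))/(-17) = -(-1)*(-1)*(-5)/(17*6) = -1/17*(-⅚) = 5/102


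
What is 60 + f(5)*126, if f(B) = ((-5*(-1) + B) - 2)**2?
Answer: 8124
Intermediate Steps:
f(B) = (3 + B)**2 (f(B) = ((5 + B) - 2)**2 = (3 + B)**2)
60 + f(5)*126 = 60 + (3 + 5)**2*126 = 60 + 8**2*126 = 60 + 64*126 = 60 + 8064 = 8124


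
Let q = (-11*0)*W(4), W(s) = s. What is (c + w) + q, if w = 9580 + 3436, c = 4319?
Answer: 17335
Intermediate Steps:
q = 0 (q = -11*0*4 = 0*4 = 0)
w = 13016
(c + w) + q = (4319 + 13016) + 0 = 17335 + 0 = 17335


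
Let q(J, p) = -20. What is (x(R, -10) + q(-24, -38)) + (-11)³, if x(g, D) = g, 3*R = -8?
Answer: -4061/3 ≈ -1353.7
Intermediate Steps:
R = -8/3 (R = (⅓)*(-8) = -8/3 ≈ -2.6667)
(x(R, -10) + q(-24, -38)) + (-11)³ = (-8/3 - 20) + (-11)³ = -68/3 - 1331 = -4061/3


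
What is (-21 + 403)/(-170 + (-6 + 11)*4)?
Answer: -191/75 ≈ -2.5467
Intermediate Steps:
(-21 + 403)/(-170 + (-6 + 11)*4) = 382/(-170 + 5*4) = 382/(-170 + 20) = 382/(-150) = 382*(-1/150) = -191/75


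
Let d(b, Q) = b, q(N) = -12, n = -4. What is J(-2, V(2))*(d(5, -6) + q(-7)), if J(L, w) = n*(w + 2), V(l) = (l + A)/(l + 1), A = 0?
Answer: 224/3 ≈ 74.667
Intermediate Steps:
V(l) = l/(1 + l) (V(l) = (l + 0)/(l + 1) = l/(1 + l))
J(L, w) = -8 - 4*w (J(L, w) = -4*(w + 2) = -4*(2 + w) = -8 - 4*w)
J(-2, V(2))*(d(5, -6) + q(-7)) = (-8 - 8/(1 + 2))*(5 - 12) = (-8 - 8/3)*(-7) = -32/3*(-7) = 224/3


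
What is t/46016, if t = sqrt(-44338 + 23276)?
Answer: I*sqrt(21062)/46016 ≈ 0.0031538*I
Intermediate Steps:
t = I*sqrt(21062) (t = sqrt(-21062) = I*sqrt(21062) ≈ 145.13*I)
t/46016 = (I*sqrt(21062))/46016 = (I*sqrt(21062))*(1/46016) = I*sqrt(21062)/46016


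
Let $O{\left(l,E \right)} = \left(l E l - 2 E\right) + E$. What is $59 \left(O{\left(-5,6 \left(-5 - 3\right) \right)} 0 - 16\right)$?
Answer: $-944$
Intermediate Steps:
$O{\left(l,E \right)} = - E + E l^{2}$ ($O{\left(l,E \right)} = \left(E l l - 2 E\right) + E = \left(E l^{2} - 2 E\right) + E = \left(- 2 E + E l^{2}\right) + E = - E + E l^{2}$)
$59 \left(O{\left(-5,6 \left(-5 - 3\right) \right)} 0 - 16\right) = 59 \left(6 \left(-5 - 3\right) \left(-1 + \left(-5\right)^{2}\right) 0 - 16\right) = 59 \left(6 \left(-8\right) \left(-1 + 25\right) 0 - 16\right) = 59 \left(\left(-48\right) 24 \cdot 0 - 16\right) = 59 \left(\left(-1152\right) 0 - 16\right) = 59 \left(0 - 16\right) = 59 \left(-16\right) = -944$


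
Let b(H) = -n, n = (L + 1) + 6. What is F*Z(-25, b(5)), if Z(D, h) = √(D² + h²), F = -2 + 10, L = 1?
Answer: 8*√689 ≈ 209.99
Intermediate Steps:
F = 8
n = 8 (n = (1 + 1) + 6 = 2 + 6 = 8)
b(H) = -8 (b(H) = -1*8 = -8)
F*Z(-25, b(5)) = 8*√((-25)² + (-8)²) = 8*√(625 + 64) = 8*√689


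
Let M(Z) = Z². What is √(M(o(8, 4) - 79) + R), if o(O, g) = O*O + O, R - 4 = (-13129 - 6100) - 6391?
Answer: I*√25567 ≈ 159.9*I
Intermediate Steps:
R = -25616 (R = 4 + ((-13129 - 6100) - 6391) = 4 + (-19229 - 6391) = 4 - 25620 = -25616)
o(O, g) = O + O² (o(O, g) = O² + O = O + O²)
√(M(o(8, 4) - 79) + R) = √((8*(1 + 8) - 79)² - 25616) = √((8*9 - 79)² - 25616) = √((72 - 79)² - 25616) = √((-7)² - 25616) = √(49 - 25616) = √(-25567) = I*√25567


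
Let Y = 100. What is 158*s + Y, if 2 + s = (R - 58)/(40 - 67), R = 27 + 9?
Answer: -2356/27 ≈ -87.259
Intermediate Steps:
R = 36
s = -32/27 (s = -2 + (36 - 58)/(40 - 67) = -2 - 22/(-27) = -2 - 22*(-1/27) = -2 + 22/27 = -32/27 ≈ -1.1852)
158*s + Y = 158*(-32/27) + 100 = -5056/27 + 100 = -2356/27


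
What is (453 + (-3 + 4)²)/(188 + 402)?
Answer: 227/295 ≈ 0.76949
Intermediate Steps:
(453 + (-3 + 4)²)/(188 + 402) = (453 + 1²)/590 = (453 + 1)*(1/590) = 454*(1/590) = 227/295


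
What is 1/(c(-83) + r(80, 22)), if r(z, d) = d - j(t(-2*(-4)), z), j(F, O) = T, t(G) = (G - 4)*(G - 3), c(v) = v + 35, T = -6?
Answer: -1/20 ≈ -0.050000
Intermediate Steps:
c(v) = 35 + v
t(G) = (-4 + G)*(-3 + G)
j(F, O) = -6
r(z, d) = 6 + d (r(z, d) = d - 1*(-6) = d + 6 = 6 + d)
1/(c(-83) + r(80, 22)) = 1/((35 - 83) + (6 + 22)) = 1/(-48 + 28) = 1/(-20) = -1/20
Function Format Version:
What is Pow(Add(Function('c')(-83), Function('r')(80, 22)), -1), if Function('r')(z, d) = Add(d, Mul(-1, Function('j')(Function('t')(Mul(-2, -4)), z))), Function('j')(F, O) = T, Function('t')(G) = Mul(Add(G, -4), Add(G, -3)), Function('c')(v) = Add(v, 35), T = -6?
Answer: Rational(-1, 20) ≈ -0.050000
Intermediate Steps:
Function('c')(v) = Add(35, v)
Function('t')(G) = Mul(Add(-4, G), Add(-3, G))
Function('j')(F, O) = -6
Function('r')(z, d) = Add(6, d) (Function('r')(z, d) = Add(d, Mul(-1, -6)) = Add(d, 6) = Add(6, d))
Pow(Add(Function('c')(-83), Function('r')(80, 22)), -1) = Pow(Add(Add(35, -83), Add(6, 22)), -1) = Pow(Add(-48, 28), -1) = Pow(-20, -1) = Rational(-1, 20)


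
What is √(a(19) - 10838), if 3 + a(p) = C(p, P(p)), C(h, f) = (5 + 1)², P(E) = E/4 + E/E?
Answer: I*√10805 ≈ 103.95*I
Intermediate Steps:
P(E) = 1 + E/4 (P(E) = E*(¼) + 1 = E/4 + 1 = 1 + E/4)
C(h, f) = 36 (C(h, f) = 6² = 36)
a(p) = 33 (a(p) = -3 + 36 = 33)
√(a(19) - 10838) = √(33 - 10838) = √(-10805) = I*√10805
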